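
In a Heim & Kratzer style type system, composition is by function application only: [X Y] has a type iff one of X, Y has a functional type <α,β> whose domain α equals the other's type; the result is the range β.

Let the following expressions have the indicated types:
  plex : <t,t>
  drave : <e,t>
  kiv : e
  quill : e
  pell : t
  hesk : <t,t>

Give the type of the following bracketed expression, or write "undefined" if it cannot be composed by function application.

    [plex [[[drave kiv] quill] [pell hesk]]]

At [drave kiv], drave : <e,t> takes kiv : e, giving t.
[[drave kiv] quill]: t with e — neither is a function whose domain matches the other; composition fails here.

undefined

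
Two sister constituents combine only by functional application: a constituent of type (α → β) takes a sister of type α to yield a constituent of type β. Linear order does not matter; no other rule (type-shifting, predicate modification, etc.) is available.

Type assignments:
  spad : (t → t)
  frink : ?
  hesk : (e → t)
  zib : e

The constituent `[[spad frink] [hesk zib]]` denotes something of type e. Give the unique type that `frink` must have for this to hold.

((t → t) → (t → e))

At [[spad frink] [hesk zib]] (required: e): [hesk zib] is t, which is not a function with range e; hence [spad frink] is the functor — type (t → e).
At [spad frink] (required: (t → e)): spad is (t → t), which is not a function with range (t → e); hence frink is the functor — type ((t → t) → (t → e)).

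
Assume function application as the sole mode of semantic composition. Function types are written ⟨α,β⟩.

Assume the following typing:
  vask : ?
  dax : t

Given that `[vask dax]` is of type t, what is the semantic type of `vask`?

⟨t,t⟩

[vask dax] must have type t. The sister dax has type t; that is not a function onto t, so vask must be the functor, of type ⟨t,t⟩.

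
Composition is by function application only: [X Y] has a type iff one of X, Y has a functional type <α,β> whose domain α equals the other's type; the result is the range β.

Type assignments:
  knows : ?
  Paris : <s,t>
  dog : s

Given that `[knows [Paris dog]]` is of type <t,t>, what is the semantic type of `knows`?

<t,<t,t>>

[knows [Paris dog]] is required to be <t,t>. [Paris dog] : t cannot yield <t,t> as functor, so knows : <t,<t,t>>.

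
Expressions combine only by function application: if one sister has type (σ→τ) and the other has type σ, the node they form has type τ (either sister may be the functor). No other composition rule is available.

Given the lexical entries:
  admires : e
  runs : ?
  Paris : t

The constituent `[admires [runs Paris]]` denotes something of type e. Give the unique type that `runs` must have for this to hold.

For [admires [runs Paris]] to have type e with admires of type e, [runs Paris] must be the function: [runs Paris] : (e→e).
For [runs Paris] to have type (e→e) with Paris of type t, runs must be the function: runs : (t→(e→e)).

(t→(e→e))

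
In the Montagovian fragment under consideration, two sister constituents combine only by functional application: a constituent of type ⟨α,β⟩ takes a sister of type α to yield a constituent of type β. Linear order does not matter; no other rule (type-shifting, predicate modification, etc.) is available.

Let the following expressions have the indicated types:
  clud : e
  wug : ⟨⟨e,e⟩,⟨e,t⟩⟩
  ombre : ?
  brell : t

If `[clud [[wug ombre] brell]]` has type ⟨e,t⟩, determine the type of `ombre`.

⟨⟨⟨e,e⟩,⟨e,t⟩⟩,⟨t,⟨e,⟨e,t⟩⟩⟩⟩

[clud [[wug ombre] brell]] must have type ⟨e,t⟩. The sister clud has type e; that is not a function onto ⟨e,t⟩, so [[wug ombre] brell] must be the functor, of type ⟨e,⟨e,t⟩⟩.
[[wug ombre] brell] must have type ⟨e,⟨e,t⟩⟩. The sister brell has type t; that is not a function onto ⟨e,⟨e,t⟩⟩, so [wug ombre] must be the functor, of type ⟨t,⟨e,⟨e,t⟩⟩⟩.
[wug ombre] must have type ⟨t,⟨e,⟨e,t⟩⟩⟩. The sister wug has type ⟨⟨e,e⟩,⟨e,t⟩⟩; that is not a function onto ⟨t,⟨e,⟨e,t⟩⟩⟩, so ombre must be the functor, of type ⟨⟨⟨e,e⟩,⟨e,t⟩⟩,⟨t,⟨e,⟨e,t⟩⟩⟩⟩.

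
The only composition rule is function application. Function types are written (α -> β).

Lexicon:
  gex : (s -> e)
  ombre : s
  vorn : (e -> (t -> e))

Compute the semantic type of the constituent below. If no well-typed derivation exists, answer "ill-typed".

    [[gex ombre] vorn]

[gex ombre]: functor gex : (s -> e), argument ombre : s; result e.
[[gex ombre] vorn]: functor vorn : (e -> (t -> e)), argument [gex ombre] : e; result (t -> e).

(t -> e)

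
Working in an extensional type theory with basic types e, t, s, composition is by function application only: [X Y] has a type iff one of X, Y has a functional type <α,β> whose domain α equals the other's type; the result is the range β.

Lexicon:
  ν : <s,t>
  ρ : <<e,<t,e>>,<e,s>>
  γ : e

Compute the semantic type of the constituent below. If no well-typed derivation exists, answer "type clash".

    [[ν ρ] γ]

type clash

At [ν ρ]: neither <s,t> nor <<e,<t,e>>,<e,s>> can take the other as argument; the node is ill-typed.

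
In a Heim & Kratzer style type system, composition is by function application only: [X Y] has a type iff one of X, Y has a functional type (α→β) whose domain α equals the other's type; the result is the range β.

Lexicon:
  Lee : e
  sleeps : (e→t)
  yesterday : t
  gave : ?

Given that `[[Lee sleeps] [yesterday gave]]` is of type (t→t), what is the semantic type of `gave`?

(t→(t→(t→t)))

[[Lee sleeps] [yesterday gave]] must have type (t→t). The sister [Lee sleeps] has type t; that is not a function onto (t→t), so [yesterday gave] must be the functor, of type (t→(t→t)).
[yesterday gave] must have type (t→(t→t)). The sister yesterday has type t; that is not a function onto (t→(t→t)), so gave must be the functor, of type (t→(t→(t→t))).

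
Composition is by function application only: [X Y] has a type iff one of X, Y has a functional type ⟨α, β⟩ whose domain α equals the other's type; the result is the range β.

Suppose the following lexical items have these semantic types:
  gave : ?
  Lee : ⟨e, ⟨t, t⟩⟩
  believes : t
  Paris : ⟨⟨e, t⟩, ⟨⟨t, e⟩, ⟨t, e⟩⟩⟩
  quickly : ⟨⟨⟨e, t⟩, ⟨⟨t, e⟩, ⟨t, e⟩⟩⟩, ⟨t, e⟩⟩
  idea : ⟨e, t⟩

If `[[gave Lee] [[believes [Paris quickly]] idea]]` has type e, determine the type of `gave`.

⟨⟨e, ⟨t, t⟩⟩, ⟨t, e⟩⟩

At [[gave Lee] [[believes [Paris quickly]] idea]] (required: e): [[believes [Paris quickly]] idea] is t, which is not a function with range e; hence [gave Lee] is the functor — type ⟨t, e⟩.
At [gave Lee] (required: ⟨t, e⟩): Lee is ⟨e, ⟨t, t⟩⟩, which is not a function with range ⟨t, e⟩; hence gave is the functor — type ⟨⟨e, ⟨t, t⟩⟩, ⟨t, e⟩⟩.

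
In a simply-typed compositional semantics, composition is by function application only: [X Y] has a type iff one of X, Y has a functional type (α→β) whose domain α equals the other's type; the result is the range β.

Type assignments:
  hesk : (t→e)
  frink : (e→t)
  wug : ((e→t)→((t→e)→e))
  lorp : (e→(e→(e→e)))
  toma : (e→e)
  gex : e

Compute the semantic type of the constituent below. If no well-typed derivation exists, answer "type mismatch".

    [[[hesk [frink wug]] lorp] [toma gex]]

(e→e)

[frink wug]: wug is ((e→t)→((t→e)→e)), frink is (e→t); result ((t→e)→e).
[hesk [frink wug]]: [frink wug] is ((t→e)→e), hesk is (t→e); result e.
[[hesk [frink wug]] lorp]: lorp is (e→(e→(e→e))), [hesk [frink wug]] is e; result (e→(e→e)).
[toma gex]: toma is (e→e), gex is e; result e.
[[[hesk [frink wug]] lorp] [toma gex]]: [[hesk [frink wug]] lorp] is (e→(e→e)), [toma gex] is e; result (e→e).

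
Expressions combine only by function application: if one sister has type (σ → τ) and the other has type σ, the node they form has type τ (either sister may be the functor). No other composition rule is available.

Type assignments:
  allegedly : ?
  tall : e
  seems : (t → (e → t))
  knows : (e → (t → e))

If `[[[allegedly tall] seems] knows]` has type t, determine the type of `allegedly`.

For [[[allegedly tall] seems] knows] to have type t with knows of type (e → (t → e)), [[allegedly tall] seems] must be the function: [[allegedly tall] seems] : ((e → (t → e)) → t).
For [[allegedly tall] seems] to have type ((e → (t → e)) → t) with seems of type (t → (e → t)), [allegedly tall] must be the function: [allegedly tall] : ((t → (e → t)) → ((e → (t → e)) → t)).
For [allegedly tall] to have type ((t → (e → t)) → ((e → (t → e)) → t)) with tall of type e, allegedly must be the function: allegedly : (e → ((t → (e → t)) → ((e → (t → e)) → t))).

(e → ((t → (e → t)) → ((e → (t → e)) → t)))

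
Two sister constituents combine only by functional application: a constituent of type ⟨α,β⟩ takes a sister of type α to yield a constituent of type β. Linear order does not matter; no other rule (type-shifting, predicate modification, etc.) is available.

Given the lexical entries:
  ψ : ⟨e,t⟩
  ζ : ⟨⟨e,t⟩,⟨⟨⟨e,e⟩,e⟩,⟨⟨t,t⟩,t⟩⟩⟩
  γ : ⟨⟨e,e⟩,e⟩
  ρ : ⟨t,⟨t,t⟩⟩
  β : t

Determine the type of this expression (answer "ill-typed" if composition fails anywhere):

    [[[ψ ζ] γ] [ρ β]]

[ψ ζ]: ⟨⟨e,t⟩,⟨⟨⟨e,e⟩,e⟩,⟨⟨t,t⟩,t⟩⟩⟩ applied to ⟨e,t⟩ yields ⟨⟨⟨e,e⟩,e⟩,⟨⟨t,t⟩,t⟩⟩.
[[ψ ζ] γ]: ⟨⟨⟨e,e⟩,e⟩,⟨⟨t,t⟩,t⟩⟩ applied to ⟨⟨e,e⟩,e⟩ yields ⟨⟨t,t⟩,t⟩.
[ρ β]: ⟨t,⟨t,t⟩⟩ applied to t yields ⟨t,t⟩.
[[[ψ ζ] γ] [ρ β]]: ⟨⟨t,t⟩,t⟩ applied to ⟨t,t⟩ yields t.

t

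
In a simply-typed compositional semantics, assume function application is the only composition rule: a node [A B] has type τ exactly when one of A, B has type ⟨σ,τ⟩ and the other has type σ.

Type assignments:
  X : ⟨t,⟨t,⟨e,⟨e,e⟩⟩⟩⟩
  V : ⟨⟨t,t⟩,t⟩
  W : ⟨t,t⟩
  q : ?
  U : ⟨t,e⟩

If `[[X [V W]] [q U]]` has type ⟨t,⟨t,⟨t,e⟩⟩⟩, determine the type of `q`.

At [[X [V W]] [q U]] (required: ⟨t,⟨t,⟨t,e⟩⟩⟩): [X [V W]] is ⟨t,⟨e,⟨e,e⟩⟩⟩, which is not a function with range ⟨t,⟨t,⟨t,e⟩⟩⟩; hence [q U] is the functor — type ⟨⟨t,⟨e,⟨e,e⟩⟩⟩,⟨t,⟨t,⟨t,e⟩⟩⟩⟩.
At [q U] (required: ⟨⟨t,⟨e,⟨e,e⟩⟩⟩,⟨t,⟨t,⟨t,e⟩⟩⟩⟩): U is ⟨t,e⟩, which is not a function with range ⟨⟨t,⟨e,⟨e,e⟩⟩⟩,⟨t,⟨t,⟨t,e⟩⟩⟩⟩; hence q is the functor — type ⟨⟨t,e⟩,⟨⟨t,⟨e,⟨e,e⟩⟩⟩,⟨t,⟨t,⟨t,e⟩⟩⟩⟩⟩.

⟨⟨t,e⟩,⟨⟨t,⟨e,⟨e,e⟩⟩⟩,⟨t,⟨t,⟨t,e⟩⟩⟩⟩⟩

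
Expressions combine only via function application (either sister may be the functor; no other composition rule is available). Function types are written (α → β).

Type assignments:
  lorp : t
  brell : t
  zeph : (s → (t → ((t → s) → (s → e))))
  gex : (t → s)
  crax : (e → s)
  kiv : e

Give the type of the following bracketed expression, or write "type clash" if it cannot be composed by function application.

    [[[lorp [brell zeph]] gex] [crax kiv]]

type clash

[brell zeph]: t and (s → (t → ((t → s) → (s → e)))) cannot combine by function application — type clash.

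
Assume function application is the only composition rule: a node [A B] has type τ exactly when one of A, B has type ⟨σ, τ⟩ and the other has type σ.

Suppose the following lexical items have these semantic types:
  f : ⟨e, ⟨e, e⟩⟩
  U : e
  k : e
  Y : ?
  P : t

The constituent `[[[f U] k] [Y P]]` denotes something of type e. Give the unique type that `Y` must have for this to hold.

⟨t, ⟨e, e⟩⟩

For [[[f U] k] [Y P]] to have type e with [[f U] k] of type e, [Y P] must be the function: [Y P] : ⟨e, e⟩.
For [Y P] to have type ⟨e, e⟩ with P of type t, Y must be the function: Y : ⟨t, ⟨e, e⟩⟩.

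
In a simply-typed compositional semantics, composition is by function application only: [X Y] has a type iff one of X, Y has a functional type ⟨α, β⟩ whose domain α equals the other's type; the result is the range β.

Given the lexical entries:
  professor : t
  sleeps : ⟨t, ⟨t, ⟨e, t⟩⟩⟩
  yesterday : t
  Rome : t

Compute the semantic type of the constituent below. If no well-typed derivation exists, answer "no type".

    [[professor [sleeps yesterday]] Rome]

[sleeps yesterday]: functor sleeps : ⟨t, ⟨t, ⟨e, t⟩⟩⟩, argument yesterday : t; result ⟨t, ⟨e, t⟩⟩.
[professor [sleeps yesterday]]: functor [sleeps yesterday] : ⟨t, ⟨e, t⟩⟩, argument professor : t; result ⟨e, t⟩.
At [[professor [sleeps yesterday]] Rome]: neither ⟨e, t⟩ nor t can take the other as argument; the node is ill-typed.

no type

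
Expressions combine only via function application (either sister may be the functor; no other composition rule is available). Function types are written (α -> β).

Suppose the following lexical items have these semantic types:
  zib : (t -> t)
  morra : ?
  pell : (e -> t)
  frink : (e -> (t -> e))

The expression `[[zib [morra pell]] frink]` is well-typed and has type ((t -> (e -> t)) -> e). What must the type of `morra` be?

((e -> t) -> ((t -> t) -> ((e -> (t -> e)) -> ((t -> (e -> t)) -> e))))

At [[zib [morra pell]] frink] (required: ((t -> (e -> t)) -> e)): frink is (e -> (t -> e)), which is not a function with range ((t -> (e -> t)) -> e); hence [zib [morra pell]] is the functor — type ((e -> (t -> e)) -> ((t -> (e -> t)) -> e)).
At [zib [morra pell]] (required: ((e -> (t -> e)) -> ((t -> (e -> t)) -> e))): zib is (t -> t), which is not a function with range ((e -> (t -> e)) -> ((t -> (e -> t)) -> e)); hence [morra pell] is the functor — type ((t -> t) -> ((e -> (t -> e)) -> ((t -> (e -> t)) -> e))).
At [morra pell] (required: ((t -> t) -> ((e -> (t -> e)) -> ((t -> (e -> t)) -> e)))): pell is (e -> t), which is not a function with range ((t -> t) -> ((e -> (t -> e)) -> ((t -> (e -> t)) -> e))); hence morra is the functor — type ((e -> t) -> ((t -> t) -> ((e -> (t -> e)) -> ((t -> (e -> t)) -> e)))).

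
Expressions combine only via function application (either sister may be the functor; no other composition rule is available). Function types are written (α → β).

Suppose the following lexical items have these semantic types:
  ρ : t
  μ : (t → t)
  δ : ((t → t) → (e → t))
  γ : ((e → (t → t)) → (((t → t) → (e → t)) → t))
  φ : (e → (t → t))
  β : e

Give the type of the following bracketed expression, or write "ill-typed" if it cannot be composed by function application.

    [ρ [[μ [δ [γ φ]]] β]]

[γ φ]: ((e → (t → t)) → (((t → t) → (e → t)) → t)) applied to (e → (t → t)) yields (((t → t) → (e → t)) → t).
[δ [γ φ]]: (((t → t) → (e → t)) → t) applied to ((t → t) → (e → t)) yields t.
[μ [δ [γ φ]]]: (t → t) applied to t yields t.
At [[μ [δ [γ φ]]] β]: neither t nor e can take the other as argument; the node is ill-typed.

ill-typed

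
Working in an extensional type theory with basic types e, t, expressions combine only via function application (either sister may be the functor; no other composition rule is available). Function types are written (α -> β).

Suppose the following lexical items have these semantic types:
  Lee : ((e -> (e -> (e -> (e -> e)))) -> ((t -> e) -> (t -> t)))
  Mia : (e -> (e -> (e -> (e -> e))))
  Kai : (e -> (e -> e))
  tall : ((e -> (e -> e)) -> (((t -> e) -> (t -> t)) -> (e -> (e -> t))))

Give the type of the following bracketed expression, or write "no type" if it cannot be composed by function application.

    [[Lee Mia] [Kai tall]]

[Lee Mia] — Lee of type ((e -> (e -> (e -> (e -> e)))) -> ((t -> e) -> (t -> t))) combines with Mia of type (e -> (e -> (e -> (e -> e)))): type ((t -> e) -> (t -> t)).
[Kai tall] — tall of type ((e -> (e -> e)) -> (((t -> e) -> (t -> t)) -> (e -> (e -> t)))) combines with Kai of type (e -> (e -> e)): type (((t -> e) -> (t -> t)) -> (e -> (e -> t))).
[[Lee Mia] [Kai tall]] — [Kai tall] of type (((t -> e) -> (t -> t)) -> (e -> (e -> t))) combines with [Lee Mia] of type ((t -> e) -> (t -> t)): type (e -> (e -> t)).

(e -> (e -> t))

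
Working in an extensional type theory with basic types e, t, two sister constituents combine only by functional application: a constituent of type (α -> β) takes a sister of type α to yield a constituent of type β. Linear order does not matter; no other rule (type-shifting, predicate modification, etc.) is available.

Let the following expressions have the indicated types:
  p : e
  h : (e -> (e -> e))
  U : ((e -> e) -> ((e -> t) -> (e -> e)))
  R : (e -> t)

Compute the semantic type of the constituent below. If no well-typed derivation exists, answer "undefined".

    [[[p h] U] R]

[p h] — h of type (e -> (e -> e)) combines with p of type e: type (e -> e).
[[p h] U] — U of type ((e -> e) -> ((e -> t) -> (e -> e))) combines with [p h] of type (e -> e): type ((e -> t) -> (e -> e)).
[[[p h] U] R] — [[p h] U] of type ((e -> t) -> (e -> e)) combines with R of type (e -> t): type (e -> e).

(e -> e)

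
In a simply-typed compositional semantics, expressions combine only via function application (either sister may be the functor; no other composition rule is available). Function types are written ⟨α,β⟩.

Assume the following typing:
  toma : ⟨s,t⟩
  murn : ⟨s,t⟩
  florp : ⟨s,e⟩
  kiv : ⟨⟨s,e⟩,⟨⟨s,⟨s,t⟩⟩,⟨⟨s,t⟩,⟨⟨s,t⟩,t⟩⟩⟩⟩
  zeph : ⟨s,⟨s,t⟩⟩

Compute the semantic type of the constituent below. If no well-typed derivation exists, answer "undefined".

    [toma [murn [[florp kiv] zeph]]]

t

[florp kiv]: functor kiv : ⟨⟨s,e⟩,⟨⟨s,⟨s,t⟩⟩,⟨⟨s,t⟩,⟨⟨s,t⟩,t⟩⟩⟩⟩, argument florp : ⟨s,e⟩; result ⟨⟨s,⟨s,t⟩⟩,⟨⟨s,t⟩,⟨⟨s,t⟩,t⟩⟩⟩.
[[florp kiv] zeph]: functor [florp kiv] : ⟨⟨s,⟨s,t⟩⟩,⟨⟨s,t⟩,⟨⟨s,t⟩,t⟩⟩⟩, argument zeph : ⟨s,⟨s,t⟩⟩; result ⟨⟨s,t⟩,⟨⟨s,t⟩,t⟩⟩.
[murn [[florp kiv] zeph]]: functor [[florp kiv] zeph] : ⟨⟨s,t⟩,⟨⟨s,t⟩,t⟩⟩, argument murn : ⟨s,t⟩; result ⟨⟨s,t⟩,t⟩.
[toma [murn [[florp kiv] zeph]]]: functor [murn [[florp kiv] zeph]] : ⟨⟨s,t⟩,t⟩, argument toma : ⟨s,t⟩; result t.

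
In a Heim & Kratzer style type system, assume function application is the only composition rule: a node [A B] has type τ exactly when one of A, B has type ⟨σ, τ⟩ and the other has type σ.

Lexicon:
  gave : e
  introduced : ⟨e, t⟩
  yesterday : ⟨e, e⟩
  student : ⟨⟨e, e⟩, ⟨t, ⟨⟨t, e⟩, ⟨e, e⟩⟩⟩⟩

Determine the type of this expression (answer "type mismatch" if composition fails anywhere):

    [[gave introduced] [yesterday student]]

⟨⟨t, e⟩, ⟨e, e⟩⟩

At [gave introduced], introduced : ⟨e, t⟩ takes gave : e, giving t.
At [yesterday student], student : ⟨⟨e, e⟩, ⟨t, ⟨⟨t, e⟩, ⟨e, e⟩⟩⟩⟩ takes yesterday : ⟨e, e⟩, giving ⟨t, ⟨⟨t, e⟩, ⟨e, e⟩⟩⟩.
At [[gave introduced] [yesterday student]], [yesterday student] : ⟨t, ⟨⟨t, e⟩, ⟨e, e⟩⟩⟩ takes [gave introduced] : t, giving ⟨⟨t, e⟩, ⟨e, e⟩⟩.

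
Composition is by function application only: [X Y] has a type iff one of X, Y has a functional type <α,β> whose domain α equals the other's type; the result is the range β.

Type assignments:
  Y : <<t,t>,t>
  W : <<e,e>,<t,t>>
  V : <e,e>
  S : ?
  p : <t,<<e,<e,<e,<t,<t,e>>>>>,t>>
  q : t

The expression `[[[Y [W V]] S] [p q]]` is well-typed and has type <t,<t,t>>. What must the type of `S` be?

<t,<<<e,<e,<e,<t,<t,e>>>>>,t>,<t,<t,t>>>>

[[[Y [W V]] S] [p q]] must have type <t,<t,t>>. The sister [p q] has type <<e,<e,<e,<t,<t,e>>>>>,t>; that is not a function onto <t,<t,t>>, so [[Y [W V]] S] must be the functor, of type <<<e,<e,<e,<t,<t,e>>>>>,t>,<t,<t,t>>>.
[[Y [W V]] S] must have type <<<e,<e,<e,<t,<t,e>>>>>,t>,<t,<t,t>>>. The sister [Y [W V]] has type t; that is not a function onto <<<e,<e,<e,<t,<t,e>>>>>,t>,<t,<t,t>>>, so S must be the functor, of type <t,<<<e,<e,<e,<t,<t,e>>>>>,t>,<t,<t,t>>>>.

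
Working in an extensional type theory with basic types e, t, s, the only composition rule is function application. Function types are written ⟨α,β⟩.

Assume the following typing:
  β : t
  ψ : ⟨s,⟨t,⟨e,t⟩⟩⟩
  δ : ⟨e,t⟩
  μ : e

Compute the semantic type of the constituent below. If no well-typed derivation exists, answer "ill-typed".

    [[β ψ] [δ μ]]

[β ψ]: t with ⟨s,⟨t,⟨e,t⟩⟩⟩ — neither is a function whose domain matches the other; composition fails here.

ill-typed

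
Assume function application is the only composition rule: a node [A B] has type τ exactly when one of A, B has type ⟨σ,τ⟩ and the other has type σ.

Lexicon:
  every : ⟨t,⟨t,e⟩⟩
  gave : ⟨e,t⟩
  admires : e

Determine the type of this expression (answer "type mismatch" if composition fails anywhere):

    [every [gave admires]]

⟨t,e⟩

[gave admires]: functor gave : ⟨e,t⟩, argument admires : e; result t.
[every [gave admires]]: functor every : ⟨t,⟨t,e⟩⟩, argument [gave admires] : t; result ⟨t,e⟩.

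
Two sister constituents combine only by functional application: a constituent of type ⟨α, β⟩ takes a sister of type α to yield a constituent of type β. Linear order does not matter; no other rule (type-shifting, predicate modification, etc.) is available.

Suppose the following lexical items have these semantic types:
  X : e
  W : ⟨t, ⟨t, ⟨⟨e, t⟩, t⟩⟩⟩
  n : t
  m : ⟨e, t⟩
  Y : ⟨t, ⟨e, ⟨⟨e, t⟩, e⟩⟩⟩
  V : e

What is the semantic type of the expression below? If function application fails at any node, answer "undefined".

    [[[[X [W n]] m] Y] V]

[W n]: W is ⟨t, ⟨t, ⟨⟨e, t⟩, t⟩⟩⟩, n is t; result ⟨t, ⟨⟨e, t⟩, t⟩⟩.
At [X [W n]]: neither e nor ⟨t, ⟨⟨e, t⟩, t⟩⟩ can take the other as argument; the node is ill-typed.

undefined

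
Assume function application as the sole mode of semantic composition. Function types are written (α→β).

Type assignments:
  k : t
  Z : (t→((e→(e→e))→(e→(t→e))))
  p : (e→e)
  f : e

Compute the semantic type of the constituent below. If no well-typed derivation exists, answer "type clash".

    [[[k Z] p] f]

type clash

[k Z] — Z of type (t→((e→(e→e))→(e→(t→e)))) combines with k of type t: type ((e→(e→e))→(e→(t→e))).
At [[k Z] p]: neither ((e→(e→e))→(e→(t→e))) nor (e→e) can take the other as argument; the node is ill-typed.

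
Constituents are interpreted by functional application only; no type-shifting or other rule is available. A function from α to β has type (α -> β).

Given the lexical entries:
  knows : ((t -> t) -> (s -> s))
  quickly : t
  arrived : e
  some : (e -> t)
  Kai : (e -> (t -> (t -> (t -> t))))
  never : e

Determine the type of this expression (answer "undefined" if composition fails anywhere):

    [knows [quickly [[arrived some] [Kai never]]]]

[arrived some] — some of type (e -> t) combines with arrived of type e: type t.
[Kai never] — Kai of type (e -> (t -> (t -> (t -> t)))) combines with never of type e: type (t -> (t -> (t -> t))).
[[arrived some] [Kai never]] — [Kai never] of type (t -> (t -> (t -> t))) combines with [arrived some] of type t: type (t -> (t -> t)).
[quickly [[arrived some] [Kai never]]] — [[arrived some] [Kai never]] of type (t -> (t -> t)) combines with quickly of type t: type (t -> t).
[knows [quickly [[arrived some] [Kai never]]]] — knows of type ((t -> t) -> (s -> s)) combines with [quickly [[arrived some] [Kai never]]] of type (t -> t): type (s -> s).

(s -> s)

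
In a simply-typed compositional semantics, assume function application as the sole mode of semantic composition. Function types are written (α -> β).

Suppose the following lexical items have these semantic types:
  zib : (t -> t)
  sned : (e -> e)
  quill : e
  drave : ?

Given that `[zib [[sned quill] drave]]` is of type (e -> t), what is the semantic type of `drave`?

(e -> ((t -> t) -> (e -> t)))

[zib [[sned quill] drave]] must have type (e -> t). The sister zib has type (t -> t); that is not a function onto (e -> t), so [[sned quill] drave] must be the functor, of type ((t -> t) -> (e -> t)).
[[sned quill] drave] must have type ((t -> t) -> (e -> t)). The sister [sned quill] has type e; that is not a function onto ((t -> t) -> (e -> t)), so drave must be the functor, of type (e -> ((t -> t) -> (e -> t))).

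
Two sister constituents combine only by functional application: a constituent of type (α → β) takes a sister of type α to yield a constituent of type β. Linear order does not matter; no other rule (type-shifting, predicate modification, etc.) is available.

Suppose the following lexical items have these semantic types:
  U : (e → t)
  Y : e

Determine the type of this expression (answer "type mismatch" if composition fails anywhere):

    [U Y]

At [U Y], U : (e → t) takes Y : e, giving t.

t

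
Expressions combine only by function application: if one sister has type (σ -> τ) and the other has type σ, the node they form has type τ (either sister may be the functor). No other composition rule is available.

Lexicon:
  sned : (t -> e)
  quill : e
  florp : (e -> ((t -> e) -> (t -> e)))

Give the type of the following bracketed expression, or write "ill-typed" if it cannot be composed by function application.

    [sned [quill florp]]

At [quill florp], florp : (e -> ((t -> e) -> (t -> e))) takes quill : e, giving ((t -> e) -> (t -> e)).
At [sned [quill florp]], [quill florp] : ((t -> e) -> (t -> e)) takes sned : (t -> e), giving (t -> e).

(t -> e)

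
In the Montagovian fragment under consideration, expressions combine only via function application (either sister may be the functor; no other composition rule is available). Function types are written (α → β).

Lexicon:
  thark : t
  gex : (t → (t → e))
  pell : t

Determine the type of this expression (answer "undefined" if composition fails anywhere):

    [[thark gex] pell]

e

[thark gex] — gex of type (t → (t → e)) combines with thark of type t: type (t → e).
[[thark gex] pell] — [thark gex] of type (t → e) combines with pell of type t: type e.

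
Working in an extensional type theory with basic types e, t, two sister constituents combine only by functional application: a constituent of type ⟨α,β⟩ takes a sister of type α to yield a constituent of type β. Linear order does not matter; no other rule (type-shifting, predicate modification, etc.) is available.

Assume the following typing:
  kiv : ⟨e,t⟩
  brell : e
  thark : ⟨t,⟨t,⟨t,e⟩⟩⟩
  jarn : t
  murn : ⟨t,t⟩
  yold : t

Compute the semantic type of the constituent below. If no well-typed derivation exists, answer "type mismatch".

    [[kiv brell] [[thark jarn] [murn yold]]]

e

[kiv brell]: ⟨e,t⟩ applied to e yields t.
[thark jarn]: ⟨t,⟨t,⟨t,e⟩⟩⟩ applied to t yields ⟨t,⟨t,e⟩⟩.
[murn yold]: ⟨t,t⟩ applied to t yields t.
[[thark jarn] [murn yold]]: ⟨t,⟨t,e⟩⟩ applied to t yields ⟨t,e⟩.
[[kiv brell] [[thark jarn] [murn yold]]]: ⟨t,e⟩ applied to t yields e.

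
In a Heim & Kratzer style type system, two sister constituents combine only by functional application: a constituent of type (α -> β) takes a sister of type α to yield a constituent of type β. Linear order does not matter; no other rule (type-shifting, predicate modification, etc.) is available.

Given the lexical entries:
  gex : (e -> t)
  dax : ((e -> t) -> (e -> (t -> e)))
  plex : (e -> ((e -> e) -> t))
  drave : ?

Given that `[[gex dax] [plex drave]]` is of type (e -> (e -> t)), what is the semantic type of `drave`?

((e -> ((e -> e) -> t)) -> ((e -> (t -> e)) -> (e -> (e -> t))))

[[gex dax] [plex drave]] must have type (e -> (e -> t)). The sister [gex dax] has type (e -> (t -> e)); that is not a function onto (e -> (e -> t)), so [plex drave] must be the functor, of type ((e -> (t -> e)) -> (e -> (e -> t))).
[plex drave] must have type ((e -> (t -> e)) -> (e -> (e -> t))). The sister plex has type (e -> ((e -> e) -> t)); that is not a function onto ((e -> (t -> e)) -> (e -> (e -> t))), so drave must be the functor, of type ((e -> ((e -> e) -> t)) -> ((e -> (t -> e)) -> (e -> (e -> t)))).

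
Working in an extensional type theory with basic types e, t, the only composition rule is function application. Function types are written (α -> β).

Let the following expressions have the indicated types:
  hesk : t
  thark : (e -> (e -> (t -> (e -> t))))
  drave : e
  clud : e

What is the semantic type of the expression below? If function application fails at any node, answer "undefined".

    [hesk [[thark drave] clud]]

[thark drave]: functor thark : (e -> (e -> (t -> (e -> t)))), argument drave : e; result (e -> (t -> (e -> t))).
[[thark drave] clud]: functor [thark drave] : (e -> (t -> (e -> t))), argument clud : e; result (t -> (e -> t)).
[hesk [[thark drave] clud]]: functor [[thark drave] clud] : (t -> (e -> t)), argument hesk : t; result (e -> t).

(e -> t)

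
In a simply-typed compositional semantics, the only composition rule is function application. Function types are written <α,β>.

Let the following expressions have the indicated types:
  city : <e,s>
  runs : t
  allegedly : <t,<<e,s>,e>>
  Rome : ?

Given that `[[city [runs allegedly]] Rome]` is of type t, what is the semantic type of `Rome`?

[[city [runs allegedly]] Rome] must have type t. The sister [city [runs allegedly]] has type e; that is not a function onto t, so Rome must be the functor, of type <e,t>.

<e,t>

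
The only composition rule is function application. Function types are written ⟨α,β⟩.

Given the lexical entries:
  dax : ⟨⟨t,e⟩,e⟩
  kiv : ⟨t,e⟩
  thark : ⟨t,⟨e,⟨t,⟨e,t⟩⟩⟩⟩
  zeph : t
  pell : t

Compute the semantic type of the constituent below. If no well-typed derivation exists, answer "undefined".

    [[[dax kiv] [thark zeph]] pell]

[dax kiv]: dax is ⟨⟨t,e⟩,e⟩, kiv is ⟨t,e⟩; result e.
[thark zeph]: thark is ⟨t,⟨e,⟨t,⟨e,t⟩⟩⟩⟩, zeph is t; result ⟨e,⟨t,⟨e,t⟩⟩⟩.
[[dax kiv] [thark zeph]]: [thark zeph] is ⟨e,⟨t,⟨e,t⟩⟩⟩, [dax kiv] is e; result ⟨t,⟨e,t⟩⟩.
[[[dax kiv] [thark zeph]] pell]: [[dax kiv] [thark zeph]] is ⟨t,⟨e,t⟩⟩, pell is t; result ⟨e,t⟩.

⟨e,t⟩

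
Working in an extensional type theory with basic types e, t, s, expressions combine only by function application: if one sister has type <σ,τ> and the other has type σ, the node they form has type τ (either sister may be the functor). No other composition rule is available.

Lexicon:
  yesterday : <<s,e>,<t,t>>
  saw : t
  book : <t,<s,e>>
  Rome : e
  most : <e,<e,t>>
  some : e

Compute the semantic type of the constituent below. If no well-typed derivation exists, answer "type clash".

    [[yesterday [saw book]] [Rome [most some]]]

t

[saw book]: book is <t,<s,e>>, saw is t; result <s,e>.
[yesterday [saw book]]: yesterday is <<s,e>,<t,t>>, [saw book] is <s,e>; result <t,t>.
[most some]: most is <e,<e,t>>, some is e; result <e,t>.
[Rome [most some]]: [most some] is <e,t>, Rome is e; result t.
[[yesterday [saw book]] [Rome [most some]]]: [yesterday [saw book]] is <t,t>, [Rome [most some]] is t; result t.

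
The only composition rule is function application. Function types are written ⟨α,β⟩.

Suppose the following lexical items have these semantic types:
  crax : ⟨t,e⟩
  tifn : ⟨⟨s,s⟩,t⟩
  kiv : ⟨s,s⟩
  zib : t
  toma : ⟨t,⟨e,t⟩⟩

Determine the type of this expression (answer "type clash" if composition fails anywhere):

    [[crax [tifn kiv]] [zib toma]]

t

[tifn kiv]: ⟨⟨s,s⟩,t⟩ applied to ⟨s,s⟩ yields t.
[crax [tifn kiv]]: ⟨t,e⟩ applied to t yields e.
[zib toma]: ⟨t,⟨e,t⟩⟩ applied to t yields ⟨e,t⟩.
[[crax [tifn kiv]] [zib toma]]: ⟨e,t⟩ applied to e yields t.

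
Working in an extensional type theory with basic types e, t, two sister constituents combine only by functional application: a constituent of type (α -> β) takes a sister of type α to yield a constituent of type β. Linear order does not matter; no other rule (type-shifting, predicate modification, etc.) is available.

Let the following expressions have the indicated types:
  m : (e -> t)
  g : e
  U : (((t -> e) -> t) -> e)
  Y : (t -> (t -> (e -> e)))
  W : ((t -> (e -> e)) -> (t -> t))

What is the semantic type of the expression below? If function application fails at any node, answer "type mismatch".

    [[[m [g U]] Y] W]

type mismatch

At [g U]: neither e nor (((t -> e) -> t) -> e) can take the other as argument; the node is ill-typed.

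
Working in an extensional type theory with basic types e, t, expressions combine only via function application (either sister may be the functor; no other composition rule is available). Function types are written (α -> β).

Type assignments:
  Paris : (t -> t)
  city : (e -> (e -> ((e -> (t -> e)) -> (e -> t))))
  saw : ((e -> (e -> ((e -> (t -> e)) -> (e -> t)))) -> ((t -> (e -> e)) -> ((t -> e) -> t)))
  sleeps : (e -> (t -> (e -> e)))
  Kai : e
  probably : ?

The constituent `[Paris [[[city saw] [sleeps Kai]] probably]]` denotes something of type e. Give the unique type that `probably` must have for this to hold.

[Paris [[[city saw] [sleeps Kai]] probably]] must have type e. The sister Paris has type (t -> t); that is not a function onto e, so [[[city saw] [sleeps Kai]] probably] must be the functor, of type ((t -> t) -> e).
[[[city saw] [sleeps Kai]] probably] must have type ((t -> t) -> e). The sister [[city saw] [sleeps Kai]] has type ((t -> e) -> t); that is not a function onto ((t -> t) -> e), so probably must be the functor, of type (((t -> e) -> t) -> ((t -> t) -> e)).

(((t -> e) -> t) -> ((t -> t) -> e))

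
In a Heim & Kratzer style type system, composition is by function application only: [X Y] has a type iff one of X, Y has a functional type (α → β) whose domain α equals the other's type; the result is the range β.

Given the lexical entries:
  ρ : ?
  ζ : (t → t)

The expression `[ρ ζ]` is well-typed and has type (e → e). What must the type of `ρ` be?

((t → t) → (e → e))

[ρ ζ] is required to be (e → e). ζ : (t → t) cannot yield (e → e) as functor, so ρ : ((t → t) → (e → e)).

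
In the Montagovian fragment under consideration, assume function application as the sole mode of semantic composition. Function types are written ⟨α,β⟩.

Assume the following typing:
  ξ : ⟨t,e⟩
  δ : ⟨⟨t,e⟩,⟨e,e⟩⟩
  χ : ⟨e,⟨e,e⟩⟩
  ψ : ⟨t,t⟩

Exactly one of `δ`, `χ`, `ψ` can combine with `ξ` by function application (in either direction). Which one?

δ

δ — combines: δ : ⟨⟨t,e⟩,⟨e,e⟩⟩ takes ξ : ⟨t,e⟩ as argument, giving ⟨e,e⟩.
χ : ⟨e,⟨e,e⟩⟩ — neither side's domain matches the other.
ψ : ⟨t,t⟩ — neither side's domain matches the other.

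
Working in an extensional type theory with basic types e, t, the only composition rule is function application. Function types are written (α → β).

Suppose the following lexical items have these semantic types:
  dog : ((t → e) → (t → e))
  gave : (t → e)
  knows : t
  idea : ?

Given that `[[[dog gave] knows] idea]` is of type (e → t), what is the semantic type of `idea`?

For [[[dog gave] knows] idea] to have type (e → t) with [[dog gave] knows] of type e, idea must be the function: idea : (e → (e → t)).

(e → (e → t))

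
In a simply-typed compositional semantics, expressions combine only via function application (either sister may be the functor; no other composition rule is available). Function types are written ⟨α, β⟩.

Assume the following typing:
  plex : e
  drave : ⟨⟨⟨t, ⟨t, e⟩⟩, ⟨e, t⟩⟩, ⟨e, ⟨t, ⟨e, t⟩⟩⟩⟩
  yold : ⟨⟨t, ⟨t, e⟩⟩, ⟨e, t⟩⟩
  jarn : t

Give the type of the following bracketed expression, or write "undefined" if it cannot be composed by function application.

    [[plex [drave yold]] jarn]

[drave yold]: functor drave : ⟨⟨⟨t, ⟨t, e⟩⟩, ⟨e, t⟩⟩, ⟨e, ⟨t, ⟨e, t⟩⟩⟩⟩, argument yold : ⟨⟨t, ⟨t, e⟩⟩, ⟨e, t⟩⟩; result ⟨e, ⟨t, ⟨e, t⟩⟩⟩.
[plex [drave yold]]: functor [drave yold] : ⟨e, ⟨t, ⟨e, t⟩⟩⟩, argument plex : e; result ⟨t, ⟨e, t⟩⟩.
[[plex [drave yold]] jarn]: functor [plex [drave yold]] : ⟨t, ⟨e, t⟩⟩, argument jarn : t; result ⟨e, t⟩.

⟨e, t⟩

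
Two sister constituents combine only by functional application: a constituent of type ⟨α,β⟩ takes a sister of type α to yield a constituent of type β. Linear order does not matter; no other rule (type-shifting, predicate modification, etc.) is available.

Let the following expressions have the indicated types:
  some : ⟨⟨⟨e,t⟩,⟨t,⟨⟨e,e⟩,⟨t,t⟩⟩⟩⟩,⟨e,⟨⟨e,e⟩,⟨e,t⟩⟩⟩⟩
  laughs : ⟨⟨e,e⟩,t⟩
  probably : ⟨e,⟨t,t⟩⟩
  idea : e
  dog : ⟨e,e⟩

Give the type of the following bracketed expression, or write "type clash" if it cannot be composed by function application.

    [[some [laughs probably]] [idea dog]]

type clash

[laughs probably]: ⟨⟨e,e⟩,t⟩ with ⟨e,⟨t,t⟩⟩ — neither is a function whose domain matches the other; composition fails here.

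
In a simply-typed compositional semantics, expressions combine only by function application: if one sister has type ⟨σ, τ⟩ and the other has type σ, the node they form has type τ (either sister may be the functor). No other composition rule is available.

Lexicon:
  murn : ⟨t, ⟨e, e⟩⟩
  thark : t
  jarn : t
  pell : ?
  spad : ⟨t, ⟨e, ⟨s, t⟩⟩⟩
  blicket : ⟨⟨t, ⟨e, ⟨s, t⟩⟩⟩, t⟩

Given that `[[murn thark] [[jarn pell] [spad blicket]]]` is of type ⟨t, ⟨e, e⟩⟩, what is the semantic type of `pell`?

⟨t, ⟨t, ⟨⟨e, e⟩, ⟨t, ⟨e, e⟩⟩⟩⟩⟩

[[murn thark] [[jarn pell] [spad blicket]]] must have type ⟨t, ⟨e, e⟩⟩. The sister [murn thark] has type ⟨e, e⟩; that is not a function onto ⟨t, ⟨e, e⟩⟩, so [[jarn pell] [spad blicket]] must be the functor, of type ⟨⟨e, e⟩, ⟨t, ⟨e, e⟩⟩⟩.
[[jarn pell] [spad blicket]] must have type ⟨⟨e, e⟩, ⟨t, ⟨e, e⟩⟩⟩. The sister [spad blicket] has type t; that is not a function onto ⟨⟨e, e⟩, ⟨t, ⟨e, e⟩⟩⟩, so [jarn pell] must be the functor, of type ⟨t, ⟨⟨e, e⟩, ⟨t, ⟨e, e⟩⟩⟩⟩.
[jarn pell] must have type ⟨t, ⟨⟨e, e⟩, ⟨t, ⟨e, e⟩⟩⟩⟩. The sister jarn has type t; that is not a function onto ⟨t, ⟨⟨e, e⟩, ⟨t, ⟨e, e⟩⟩⟩⟩, so pell must be the functor, of type ⟨t, ⟨t, ⟨⟨e, e⟩, ⟨t, ⟨e, e⟩⟩⟩⟩⟩.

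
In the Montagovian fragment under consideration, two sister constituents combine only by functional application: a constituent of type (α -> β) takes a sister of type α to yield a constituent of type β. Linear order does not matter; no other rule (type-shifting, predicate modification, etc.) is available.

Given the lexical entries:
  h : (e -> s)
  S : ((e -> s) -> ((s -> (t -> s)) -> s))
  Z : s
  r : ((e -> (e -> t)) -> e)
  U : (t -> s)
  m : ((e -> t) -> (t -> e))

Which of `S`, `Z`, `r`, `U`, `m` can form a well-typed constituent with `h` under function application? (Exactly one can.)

S

S — combines: S : ((e -> s) -> ((s -> (t -> s)) -> s)) takes h : (e -> s) as argument, giving ((s -> (t -> s)) -> s).
Z : s — h needs e; Z needs nothing (atomic); neither fits.
r : ((e -> (e -> t)) -> e) — h needs e; r needs (e -> (e -> t)); neither fits.
U : (t -> s) — h needs e; U needs t; neither fits.
m : ((e -> t) -> (t -> e)) — h needs e; m needs (e -> t); neither fits.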